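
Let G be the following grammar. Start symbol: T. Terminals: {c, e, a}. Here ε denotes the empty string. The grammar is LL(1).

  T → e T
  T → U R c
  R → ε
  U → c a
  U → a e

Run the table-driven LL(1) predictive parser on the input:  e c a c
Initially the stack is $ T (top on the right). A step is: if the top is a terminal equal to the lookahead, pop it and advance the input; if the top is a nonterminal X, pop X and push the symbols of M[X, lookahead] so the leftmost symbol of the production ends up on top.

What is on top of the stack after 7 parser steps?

step 1: stack=$ T  input=e c a c $  — expand T → e T
step 2: stack=$ T e  input=e c a c $  — match e
step 3: stack=$ T  input=c a c $  — expand T → U R c
step 4: stack=$ c R U  input=c a c $  — expand U → c a
step 5: stack=$ c R a c  input=c a c $  — match c
step 6: stack=$ c R a  input=a c $  — match a
step 7: stack=$ c R  input=c $  — expand R → ε
Stack after step 7: $ c (top = c).

c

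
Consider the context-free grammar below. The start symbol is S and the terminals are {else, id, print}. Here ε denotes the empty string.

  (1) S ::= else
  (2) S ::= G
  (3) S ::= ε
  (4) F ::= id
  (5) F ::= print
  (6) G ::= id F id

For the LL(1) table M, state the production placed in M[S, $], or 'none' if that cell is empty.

FIRST(F) = {id, print}
FIRST(G) = {id}
FIRST(S) = {ε, else, id}  (via G)
FOLLOW(S) includes $ since S is the start symbol.
FOLLOW(S): S appears on no right-hand side. Thus FOLLOW(S) = {$}.
For S ::= else: FIRST(else) = {else}, so it goes in M[S, t] for t ∈ {else}.
For S ::= G: FIRST(G) = {id}, so it goes in M[S, t] for t ∈ {id}.
For S ::= ε: FIRST(ε) = {ε}, so it goes in M[S, t] for t ∈ {}; since ε ∈ FIRST, also for every t ∈ FOLLOW(S) = {$}.

S ::= ε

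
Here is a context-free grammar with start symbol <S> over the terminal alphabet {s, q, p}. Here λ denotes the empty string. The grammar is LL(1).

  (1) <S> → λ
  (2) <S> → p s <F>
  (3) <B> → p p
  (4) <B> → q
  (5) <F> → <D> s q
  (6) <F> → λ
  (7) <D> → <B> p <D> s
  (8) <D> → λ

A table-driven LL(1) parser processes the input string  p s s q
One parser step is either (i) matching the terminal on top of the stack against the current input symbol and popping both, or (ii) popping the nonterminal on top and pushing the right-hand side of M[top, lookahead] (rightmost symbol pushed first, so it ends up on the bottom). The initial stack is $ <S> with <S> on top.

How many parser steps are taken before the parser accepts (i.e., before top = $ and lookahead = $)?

step 1: stack=$ <S>  input=p s s q $  — expand <S> → p s <F>
step 2: stack=$ <F> s p  input=p s s q $  — match p
step 3: stack=$ <F> s  input=s s q $  — match s
step 4: stack=$ <F>  input=s q $  — expand <F> → <D> s q
step 5: stack=$ q s <D>  input=s q $  — expand <D> → λ
step 6: stack=$ q s  input=s q $  — match s
step 7: stack=$ q  input=q $  — match q
Accept reached after 7 steps.

7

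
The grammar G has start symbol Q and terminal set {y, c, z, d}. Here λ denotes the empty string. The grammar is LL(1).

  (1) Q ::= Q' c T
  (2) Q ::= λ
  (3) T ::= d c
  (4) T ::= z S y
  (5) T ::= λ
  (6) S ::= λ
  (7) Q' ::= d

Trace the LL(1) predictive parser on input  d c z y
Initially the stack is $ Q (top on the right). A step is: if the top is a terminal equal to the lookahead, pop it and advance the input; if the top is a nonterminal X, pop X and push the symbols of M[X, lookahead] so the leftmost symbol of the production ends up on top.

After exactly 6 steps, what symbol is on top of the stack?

step 1: stack=$ Q  input=d c z y $  — expand Q ::= Q' c T
step 2: stack=$ T c Q'  input=d c z y $  — expand Q' ::= d
step 3: stack=$ T c d  input=d c z y $  — match d
step 4: stack=$ T c  input=c z y $  — match c
step 5: stack=$ T  input=z y $  — expand T ::= z S y
step 6: stack=$ y S z  input=z y $  — match z
Stack after step 6: $ y S (top = S).

S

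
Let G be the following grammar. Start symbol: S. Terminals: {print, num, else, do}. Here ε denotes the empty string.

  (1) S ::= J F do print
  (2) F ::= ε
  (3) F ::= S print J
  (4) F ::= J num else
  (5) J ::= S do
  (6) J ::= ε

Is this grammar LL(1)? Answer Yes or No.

No

FIRST(S) = {do, num}
FIRST(F) = {ε, do, num}
FIRST(J) = {ε, do, num}
FOLLOW(S) = {$, do, print}
FOLLOW(F) = {do}
FOLLOW(J) = {do, num}
Cell M[F, do] receives both F ::= ε and F ::= S print J and F ::= J num else — the grammar is not LL(1).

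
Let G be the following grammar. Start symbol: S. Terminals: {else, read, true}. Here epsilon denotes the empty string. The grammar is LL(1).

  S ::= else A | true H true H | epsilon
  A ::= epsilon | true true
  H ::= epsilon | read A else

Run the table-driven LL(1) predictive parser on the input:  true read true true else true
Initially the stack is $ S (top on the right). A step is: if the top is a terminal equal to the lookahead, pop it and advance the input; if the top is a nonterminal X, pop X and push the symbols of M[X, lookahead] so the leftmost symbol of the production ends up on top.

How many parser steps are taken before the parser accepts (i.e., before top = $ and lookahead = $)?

      Stack                    Input                            Action
   1  $ S                      true read true true else true $  expand S ::= true H true H
   2  $ H true H true          true read true true else true $  match true
   3  $ H true H               read true true else true $       expand H ::= read A else
   4  $ H true else A read     read true true else true $       match read
   5  $ H true else A          true true else true $            expand A ::= true true
   6  $ H true else true true  true true else true $            match true
   7  $ H true else true       true else true $                 match true
   8  $ H true else            else true $                      match else
   9  $ H true                 true $                           match true
  10  $ H                      $                                expand H ::= epsilon
Accept reached after 10 steps.

10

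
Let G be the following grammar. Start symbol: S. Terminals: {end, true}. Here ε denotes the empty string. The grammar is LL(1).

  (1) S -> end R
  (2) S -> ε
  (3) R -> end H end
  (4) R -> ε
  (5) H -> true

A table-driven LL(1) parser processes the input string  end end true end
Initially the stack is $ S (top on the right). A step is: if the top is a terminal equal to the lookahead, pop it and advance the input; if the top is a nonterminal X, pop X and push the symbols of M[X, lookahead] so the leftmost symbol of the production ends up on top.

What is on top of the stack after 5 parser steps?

true

step 1: stack=$ S  input=end end true end $  — expand S -> end R
step 2: stack=$ R end  input=end end true end $  — match end
step 3: stack=$ R  input=end true end $  — expand R -> end H end
step 4: stack=$ end H end  input=end true end $  — match end
step 5: stack=$ end H  input=true end $  — expand H -> true
Stack after step 5: $ end true (top = true).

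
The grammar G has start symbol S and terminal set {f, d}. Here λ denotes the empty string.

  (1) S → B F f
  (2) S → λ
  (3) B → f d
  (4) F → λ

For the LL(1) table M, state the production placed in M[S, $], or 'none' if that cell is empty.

S → λ

FIRST(B): from B→f d we get {f}. So FIRST(B) = {f}.
FIRST(F): from F→λ we get {λ}. So FIRST(F) = {λ}.
FIRST(S): from S→B F f we get {f}; from S→λ we get {λ}. So FIRST(S) = {λ, f}.
FOLLOW(S) includes $ since S is the start symbol.
FOLLOW(S): S appears on no right-hand side. Thus FOLLOW(S) = {$}.
For S → B F f: FIRST(B F f) = {f}, so it goes in M[S, t] for t ∈ {f}.
For S → λ: FIRST(λ) = {λ}, so it goes in M[S, t] for t ∈ {}; since λ ∈ FIRST, also for every t ∈ FOLLOW(S) = {$}.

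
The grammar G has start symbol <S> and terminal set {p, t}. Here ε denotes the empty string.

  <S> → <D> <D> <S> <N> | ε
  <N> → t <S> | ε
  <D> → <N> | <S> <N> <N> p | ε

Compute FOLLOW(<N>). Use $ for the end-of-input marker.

{$, p, t}

FIRST(<N>) = {ε, t}
FIRST(<S>) = {ε, p, t}  (via <D> <D> <S> <N>)
FIRST(<D>) = {ε, p, t}  (via <N>, <S> <N> <N> p)
FOLLOW(<S>) includes $ since <S> is the start symbol.
FOLLOW(<S>): in <S>→<D> <D> <S> <N>, <S> is followed by <N> with FIRST {ε, t}; in <S>→<D> <D> <S> <N>, the suffix after <S> is nullable (adds nothing new); in <N>→t <S>, the suffix after <S> is empty, so FOLLOW(<S>) ⊇ FOLLOW(<N>) = {$, p, t}; in <D>→<S> <N> <N> p, <S> is followed by <N> <N> p with FIRST {p, t}. Thus FOLLOW(<S>) = {$, p, t}.
FOLLOW(<D>): in <S>→<D> <D> <S> <N> (occurrence 1), <D> is followed by <D> <S> <N> with FIRST {ε, p, t}; in <S>→<D> <D> <S> <N> (occurrence 1), the suffix after <D> is nullable, so FOLLOW(<D>) ⊇ FOLLOW(<S>) = {$, p, t}; in <S>→<D> <D> <S> <N> (occurrence 2), <D> is followed by <S> <N> with FIRST {ε, p, t}; in <S>→<D> <D> <S> <N> (occurrence 2), the suffix after <D> is nullable, so FOLLOW(<D>) ⊇ FOLLOW(<S>) = {$, p, t}. Thus FOLLOW(<D>) = {$, p, t}.
FOLLOW(<N>): in <S>→<D> <D> <S> <N>, the suffix after <N> is empty, so FOLLOW(<N>) ⊇ FOLLOW(<S>) = {$, p, t}; in <D>→<N>, the suffix after <N> is empty, so FOLLOW(<N>) ⊇ FOLLOW(<D>) = {$, p, t}; in <D>→<S> <N> <N> p (occurrence 1), <N> is followed by <N> p with FIRST {p, t}; in <D>→<S> <N> <N> p (occurrence 2), <N> is followed by p with FIRST {p}. Thus FOLLOW(<N>) = {$, p, t}.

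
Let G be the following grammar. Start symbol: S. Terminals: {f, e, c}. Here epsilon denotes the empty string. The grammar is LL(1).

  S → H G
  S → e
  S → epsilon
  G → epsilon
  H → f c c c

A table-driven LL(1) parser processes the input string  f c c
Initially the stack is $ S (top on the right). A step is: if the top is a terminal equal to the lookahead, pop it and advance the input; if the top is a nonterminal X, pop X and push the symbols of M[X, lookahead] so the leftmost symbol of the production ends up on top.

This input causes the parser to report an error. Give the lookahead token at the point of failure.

$

step 1: stack=$ S  input=f c c $  — expand S → H G
step 2: stack=$ G H  input=f c c $  — expand H → f c c c
step 3: stack=$ G c c c f  input=f c c $  — match f
step 4: stack=$ G c c c  input=c c $  — match c
step 5: stack=$ G c c  input=c $  — match c
step 6: stack=$ G c  input=$  — error: top is terminal c but lookahead is $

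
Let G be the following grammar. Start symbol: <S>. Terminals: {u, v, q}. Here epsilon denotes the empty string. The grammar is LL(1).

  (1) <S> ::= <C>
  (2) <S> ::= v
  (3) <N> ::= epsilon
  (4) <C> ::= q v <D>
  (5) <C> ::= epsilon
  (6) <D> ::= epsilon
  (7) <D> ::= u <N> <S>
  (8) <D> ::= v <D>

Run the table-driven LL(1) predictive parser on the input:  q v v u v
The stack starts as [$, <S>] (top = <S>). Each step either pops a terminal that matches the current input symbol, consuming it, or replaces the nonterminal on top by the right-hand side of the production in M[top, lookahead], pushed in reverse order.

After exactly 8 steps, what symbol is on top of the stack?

<N>

     Stack        Input        Action
  1  $ <S>        q v v u v $  expand <S> ::= <C>
  2  $ <C>        q v v u v $  expand <C> ::= q v <D>
  3  $ <D> v q    q v v u v $  match q
  4  $ <D> v      v v u v $    match v
  5  $ <D>        v u v $      expand <D> ::= v <D>
  6  $ <D> v      v u v $      match v
  7  $ <D>        u v $        expand <D> ::= u <N> <S>
  8  $ <S> <N> u  u v $        match u
Stack after step 8: $ <S> <N> (top = <N>).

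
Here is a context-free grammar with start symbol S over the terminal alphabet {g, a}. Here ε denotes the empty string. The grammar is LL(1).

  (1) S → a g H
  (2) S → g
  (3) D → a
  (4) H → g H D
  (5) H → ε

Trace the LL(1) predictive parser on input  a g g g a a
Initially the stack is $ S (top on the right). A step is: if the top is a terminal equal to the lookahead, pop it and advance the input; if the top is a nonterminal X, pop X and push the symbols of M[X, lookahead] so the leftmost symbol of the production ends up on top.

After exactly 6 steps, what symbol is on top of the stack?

g

     Stack    Input          Action
  1  $ S      a g g g a a $  expand S → a g H
  2  $ H g a  a g g g a a $  match a
  3  $ H g    g g g a a $    match g
  4  $ H      g g a a $      expand H → g H D
  5  $ D H g  g g a a $      match g
  6  $ D H    g a a $        expand H → g H D
Stack after step 6: $ D D H g (top = g).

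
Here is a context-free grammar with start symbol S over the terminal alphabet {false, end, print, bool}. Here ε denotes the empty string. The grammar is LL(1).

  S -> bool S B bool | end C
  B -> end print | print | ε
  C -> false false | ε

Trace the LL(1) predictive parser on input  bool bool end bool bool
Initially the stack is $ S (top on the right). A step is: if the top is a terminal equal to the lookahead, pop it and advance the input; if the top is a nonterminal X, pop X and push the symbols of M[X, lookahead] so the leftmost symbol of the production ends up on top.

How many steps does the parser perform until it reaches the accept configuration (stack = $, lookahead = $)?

11

step 1: stack=$ S  input=bool bool end bool bool $  — expand S -> bool S B bool
step 2: stack=$ bool B S bool  input=bool bool end bool bool $  — match bool
step 3: stack=$ bool B S  input=bool end bool bool $  — expand S -> bool S B bool
step 4: stack=$ bool B bool B S bool  input=bool end bool bool $  — match bool
step 5: stack=$ bool B bool B S  input=end bool bool $  — expand S -> end C
step 6: stack=$ bool B bool B C end  input=end bool bool $  — match end
step 7: stack=$ bool B bool B C  input=bool bool $  — expand C -> ε
step 8: stack=$ bool B bool B  input=bool bool $  — expand B -> ε
step 9: stack=$ bool B bool  input=bool bool $  — match bool
step 10: stack=$ bool B  input=bool $  — expand B -> ε
step 11: stack=$ bool  input=bool $  — match bool
Accept reached after 11 steps.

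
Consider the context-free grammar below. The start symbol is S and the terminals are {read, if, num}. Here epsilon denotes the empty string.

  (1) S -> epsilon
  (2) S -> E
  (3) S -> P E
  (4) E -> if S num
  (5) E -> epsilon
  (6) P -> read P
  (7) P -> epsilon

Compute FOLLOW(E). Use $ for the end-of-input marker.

FIRST(E): from E->if S num we get {if}; from E->epsilon we get {epsilon}. So FIRST(E) = {epsilon, if}.
FIRST(P): from P->read P we get {read}; from P->epsilon we get {epsilon}. So FIRST(P) = {epsilon, read}.
FIRST(S): from S->epsilon we get {epsilon}; from S->E we get {epsilon, if}; from S->P E we get {epsilon, if, read}. So FIRST(S) = {epsilon, if, read}.
FOLLOW(S) includes $ since S is the start symbol.
FOLLOW(S): in E->if S num, S is followed by num with FIRST {num}. Thus FOLLOW(S) = {$, num}.
FOLLOW(E): in S->E, the suffix after E is empty, so FOLLOW(E) ⊇ FOLLOW(S) = {$, num}; in S->P E, the suffix after E is empty, so FOLLOW(E) ⊇ FOLLOW(S) = {$, num}. Thus FOLLOW(E) = {$, num}.
FOLLOW(P): in S->P E, P is followed by E with FIRST {epsilon, if}; in S->P E, the suffix after P is nullable, so FOLLOW(P) ⊇ FOLLOW(S) = {$, num}; in P->read P, the suffix after P is empty (adds nothing new). Thus FOLLOW(P) = {$, if, num}.

{$, num}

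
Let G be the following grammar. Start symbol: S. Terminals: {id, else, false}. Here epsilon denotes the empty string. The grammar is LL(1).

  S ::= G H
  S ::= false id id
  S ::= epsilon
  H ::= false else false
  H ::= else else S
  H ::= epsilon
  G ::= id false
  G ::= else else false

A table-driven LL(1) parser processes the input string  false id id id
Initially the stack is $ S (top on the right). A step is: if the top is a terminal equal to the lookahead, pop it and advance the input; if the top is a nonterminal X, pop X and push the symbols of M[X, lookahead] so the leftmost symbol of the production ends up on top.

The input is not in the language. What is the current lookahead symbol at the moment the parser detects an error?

step 1: stack=$ S  input=false id id id $  — expand S ::= false id id
step 2: stack=$ id id false  input=false id id id $  — match false
step 3: stack=$ id id  input=id id id $  — match id
step 4: stack=$ id  input=id id $  — match id
step 5: stack=$  input=id $  — error: stack empty but input remains

id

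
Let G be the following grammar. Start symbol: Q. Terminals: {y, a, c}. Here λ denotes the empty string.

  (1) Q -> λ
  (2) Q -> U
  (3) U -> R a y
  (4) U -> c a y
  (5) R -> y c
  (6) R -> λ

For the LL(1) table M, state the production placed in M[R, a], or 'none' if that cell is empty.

FIRST(R): from R->y c we get {y}; from R->λ we get {λ}. So FIRST(R) = {λ, y}.
FIRST(U): from U->R a y we get {a, y}; from U->c a y we get {c}. So FIRST(U) = {a, c, y}.
FIRST(Q): from Q->λ we get {λ}; from Q->U we get {a, c, y}. So FIRST(Q) = {λ, a, c, y}.
FOLLOW(Q) includes $ since Q is the start symbol.
FOLLOW(R): in U->R a y, R is followed by a y with FIRST {a}. Thus FOLLOW(R) = {a}.
For R -> y c: FIRST(y c) = {y}, so it goes in M[R, t] for t ∈ {y}.
For R -> λ: FIRST(λ) = {λ}, so it goes in M[R, t] for t ∈ {}; since λ ∈ FIRST, also for every t ∈ FOLLOW(R) = {a}.

R -> λ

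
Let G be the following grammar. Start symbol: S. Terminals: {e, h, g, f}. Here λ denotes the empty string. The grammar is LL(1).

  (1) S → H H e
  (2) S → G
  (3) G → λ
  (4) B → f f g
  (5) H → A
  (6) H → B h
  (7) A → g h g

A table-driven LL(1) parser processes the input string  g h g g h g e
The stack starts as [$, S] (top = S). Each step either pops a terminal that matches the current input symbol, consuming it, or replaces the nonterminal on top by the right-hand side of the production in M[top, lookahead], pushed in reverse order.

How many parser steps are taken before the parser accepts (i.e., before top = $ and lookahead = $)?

12

      Stack        Input            Action
   1  $ S          g h g g h g e $  expand S → H H e
   2  $ e H H      g h g g h g e $  expand H → A
   3  $ e H A      g h g g h g e $  expand A → g h g
   4  $ e H g h g  g h g g h g e $  match g
   5  $ e H g h    h g g h g e $    match h
   6  $ e H g      g g h g e $      match g
   7  $ e H        g h g e $        expand H → A
   8  $ e A        g h g e $        expand A → g h g
   9  $ e g h g    g h g e $        match g
  10  $ e g h      h g e $          match h
  11  $ e g        g e $            match g
  12  $ e          e $              match e
Accept reached after 12 steps.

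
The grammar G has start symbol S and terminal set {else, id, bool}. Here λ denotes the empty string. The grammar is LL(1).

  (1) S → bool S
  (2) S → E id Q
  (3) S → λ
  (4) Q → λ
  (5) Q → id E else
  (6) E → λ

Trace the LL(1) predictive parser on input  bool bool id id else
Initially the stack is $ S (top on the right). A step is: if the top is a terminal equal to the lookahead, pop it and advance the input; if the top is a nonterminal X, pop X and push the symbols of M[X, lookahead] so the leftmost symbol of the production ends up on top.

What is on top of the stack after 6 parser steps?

     Stack     Input                   Action
  1  $ S       bool bool id id else $  expand S → bool S
  2  $ S bool  bool bool id id else $  match bool
  3  $ S       bool id id else $       expand S → bool S
  4  $ S bool  bool id id else $       match bool
  5  $ S       id id else $            expand S → E id Q
  6  $ Q id E  id id else $            expand E → λ
Stack after step 6: $ Q id (top = id).

id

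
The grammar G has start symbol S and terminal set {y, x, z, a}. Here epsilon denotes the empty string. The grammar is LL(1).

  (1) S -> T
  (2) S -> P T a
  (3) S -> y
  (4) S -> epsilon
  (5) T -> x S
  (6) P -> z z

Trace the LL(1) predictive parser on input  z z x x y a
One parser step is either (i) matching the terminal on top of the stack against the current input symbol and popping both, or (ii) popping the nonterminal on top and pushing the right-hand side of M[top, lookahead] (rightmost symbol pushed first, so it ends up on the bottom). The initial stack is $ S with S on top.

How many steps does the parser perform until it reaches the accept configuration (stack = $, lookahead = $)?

12

step 1: stack=$ S  input=z z x x y a $  — expand S -> P T a
step 2: stack=$ a T P  input=z z x x y a $  — expand P -> z z
step 3: stack=$ a T z z  input=z z x x y a $  — match z
step 4: stack=$ a T z  input=z x x y a $  — match z
step 5: stack=$ a T  input=x x y a $  — expand T -> x S
step 6: stack=$ a S x  input=x x y a $  — match x
step 7: stack=$ a S  input=x y a $  — expand S -> T
step 8: stack=$ a T  input=x y a $  — expand T -> x S
step 9: stack=$ a S x  input=x y a $  — match x
step 10: stack=$ a S  input=y a $  — expand S -> y
step 11: stack=$ a y  input=y a $  — match y
step 12: stack=$ a  input=a $  — match a
Accept reached after 12 steps.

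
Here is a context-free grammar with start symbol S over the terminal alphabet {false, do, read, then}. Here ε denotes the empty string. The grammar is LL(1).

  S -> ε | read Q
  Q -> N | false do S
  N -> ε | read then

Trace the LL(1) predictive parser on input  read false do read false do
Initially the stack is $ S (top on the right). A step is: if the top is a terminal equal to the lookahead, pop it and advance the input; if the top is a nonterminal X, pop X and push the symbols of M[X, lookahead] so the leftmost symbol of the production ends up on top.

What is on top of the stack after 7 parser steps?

Q

     Stack         Input                          Action
  1  $ S           read false do read false do $  expand S -> read Q
  2  $ Q read      read false do read false do $  match read
  3  $ Q           false do read false do $       expand Q -> false do S
  4  $ S do false  false do read false do $       match false
  5  $ S do        do read false do $             match do
  6  $ S           read false do $                expand S -> read Q
  7  $ Q read      read false do $                match read
Stack after step 7: $ Q (top = Q).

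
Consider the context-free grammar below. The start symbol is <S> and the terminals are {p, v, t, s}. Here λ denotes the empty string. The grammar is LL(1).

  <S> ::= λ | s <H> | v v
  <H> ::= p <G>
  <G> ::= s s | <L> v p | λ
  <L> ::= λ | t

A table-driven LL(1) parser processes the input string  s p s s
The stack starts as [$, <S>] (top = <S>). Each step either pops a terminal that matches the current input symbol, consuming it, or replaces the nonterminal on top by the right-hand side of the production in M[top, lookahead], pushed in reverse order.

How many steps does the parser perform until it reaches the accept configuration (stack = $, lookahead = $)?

7

     Stack    Input      Action
  1  $ <S>    s p s s $  expand <S> ::= s <H>
  2  $ <H> s  s p s s $  match s
  3  $ <H>    p s s $    expand <H> ::= p <G>
  4  $ <G> p  p s s $    match p
  5  $ <G>    s s $      expand <G> ::= s s
  6  $ s s    s s $      match s
  7  $ s      s $        match s
Accept reached after 7 steps.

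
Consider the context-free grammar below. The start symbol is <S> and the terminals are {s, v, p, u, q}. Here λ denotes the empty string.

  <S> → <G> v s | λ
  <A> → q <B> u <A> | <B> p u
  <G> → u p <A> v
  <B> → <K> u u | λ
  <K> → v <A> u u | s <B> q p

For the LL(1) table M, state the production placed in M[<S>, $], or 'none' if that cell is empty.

<S> → λ

FIRST(<G>): from <G>→u p <A> v we get {u}. So FIRST(<G>) = {u}.
FIRST(<K>): from <K>→v <A> u u we get {v}; from <K>→s <B> q p we get {s}. So FIRST(<K>) = {s, v}.
FIRST(<S>): from <S>→<G> v s we get {u}; from <S>→λ we get {λ}. So FIRST(<S>) = {λ, u}.
FIRST(<B>): from <B>→<K> u u we get {s, v}; from <B>→λ we get {λ}. So FIRST(<B>) = {λ, s, v}.
FIRST(<A>): from <A>→q <B> u <A> we get {q}; from <A>→<B> p u we get {p, s, v}. So FIRST(<A>) = {p, q, s, v}.
FOLLOW(<S>) includes $ since <S> is the start symbol.
FOLLOW(<S>): <S> appears on no right-hand side. Thus FOLLOW(<S>) = {$}.
For <S> → <G> v s: FIRST(<G> v s) = {u}, so it goes in M[<S>, t] for t ∈ {u}.
For <S> → λ: FIRST(λ) = {λ}, so it goes in M[<S>, t] for t ∈ {}; since λ ∈ FIRST, also for every t ∈ FOLLOW(<S>) = {$}.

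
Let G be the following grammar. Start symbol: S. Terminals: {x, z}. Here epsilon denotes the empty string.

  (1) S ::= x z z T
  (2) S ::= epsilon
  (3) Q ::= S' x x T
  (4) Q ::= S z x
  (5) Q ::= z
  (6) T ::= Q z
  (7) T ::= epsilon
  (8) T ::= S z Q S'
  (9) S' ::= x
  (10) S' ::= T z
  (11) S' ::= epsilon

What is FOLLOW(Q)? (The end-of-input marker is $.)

FIRST(S): from S::=x z z T we get {x}; from S::=epsilon we get {epsilon}. So FIRST(S) = {epsilon, x}.
FIRST(Q): from Q::=S' x x T we get {x, z}; from Q::=S z x we get {x, z}; from Q::=z we get {z}. So FIRST(Q) = {x, z}.
FIRST(T): from T::=Q z we get {x, z}; from T::=epsilon we get {epsilon}; from T::=S z Q S' we get {x, z}. So FIRST(T) = {epsilon, x, z}.
FIRST(S'): from S'::=x we get {x}; from S'::=T z we get {x, z}; from S'::=epsilon we get {epsilon}. So FIRST(S') = {epsilon, x, z}.
FOLLOW(S) includes $ since S is the start symbol.
FOLLOW(S): in Q::=S z x, S is followed by z x with FIRST {z}; in T::=S z Q S', S is followed by z Q S' with FIRST {z}. Thus FOLLOW(S) = {$, z}.
FOLLOW(Q): in T::=Q z, Q is followed by z with FIRST {z}; in T::=S z Q S', Q is followed by S' with FIRST {epsilon, x, z}; in T::=S z Q S', the suffix after Q is nullable, so FOLLOW(Q) ⊇ FOLLOW(T) = {$, x, z}. Thus FOLLOW(Q) = {$, x, z}.
FOLLOW(T): in S::=x z z T, the suffix after T is empty, so FOLLOW(T) ⊇ FOLLOW(S) = {$, z}; in Q::=S' x x T, the suffix after T is empty, so FOLLOW(T) ⊇ FOLLOW(Q) = {$, x, z}; in S'::=T z, T is followed by z with FIRST {z}. Thus FOLLOW(T) = {$, x, z}.
FOLLOW(S'): in Q::=S' x x T, S' is followed by x x T with FIRST {x}; in T::=S z Q S', the suffix after S' is empty, so FOLLOW(S') ⊇ FOLLOW(T) = {$, x, z}. Thus FOLLOW(S') = {$, x, z}.

{$, x, z}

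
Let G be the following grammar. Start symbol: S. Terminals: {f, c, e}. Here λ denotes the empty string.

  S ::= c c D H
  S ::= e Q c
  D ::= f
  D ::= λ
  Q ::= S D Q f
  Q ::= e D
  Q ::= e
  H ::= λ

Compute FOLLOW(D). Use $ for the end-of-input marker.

{$, c, e, f}

FIRST(S) = {c, e}
FIRST(D) = {λ, f}
FIRST(H) = {λ}
FIRST(Q) = {c, e}  (via S D Q f)
FOLLOW(S) includes $ since S is the start symbol.
FOLLOW(S): in Q::=S D Q f, S is followed by D Q f with FIRST {c, e, f}. Thus FOLLOW(S) = {$, c, e, f}.
FOLLOW(Q): in S::=e Q c, Q is followed by c with FIRST {c}; in Q::=S D Q f, Q is followed by f with FIRST {f}. Thus FOLLOW(Q) = {c, f}.
FOLLOW(D): in S::=c c D H, D is followed by H with FIRST {λ}; in S::=c c D H, the suffix after D is nullable, so FOLLOW(D) ⊇ FOLLOW(S) = {$, c, e, f}; in Q::=S D Q f, D is followed by Q f with FIRST {c, e}; in Q::=e D, the suffix after D is empty, so FOLLOW(D) ⊇ FOLLOW(Q) = {c, f}. Thus FOLLOW(D) = {$, c, e, f}.
FOLLOW(H): in S::=c c D H, the suffix after H is empty, so FOLLOW(H) ⊇ FOLLOW(S) = {$, c, e, f}. Thus FOLLOW(H) = {$, c, e, f}.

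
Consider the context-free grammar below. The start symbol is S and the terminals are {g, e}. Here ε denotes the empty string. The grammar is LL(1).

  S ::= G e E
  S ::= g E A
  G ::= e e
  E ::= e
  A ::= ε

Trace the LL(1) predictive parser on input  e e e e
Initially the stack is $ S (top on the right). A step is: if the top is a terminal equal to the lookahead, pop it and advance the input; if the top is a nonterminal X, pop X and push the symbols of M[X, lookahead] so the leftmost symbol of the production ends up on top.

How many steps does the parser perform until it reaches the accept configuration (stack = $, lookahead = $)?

7

step 1: stack=$ S  input=e e e e $  — expand S ::= G e E
step 2: stack=$ E e G  input=e e e e $  — expand G ::= e e
step 3: stack=$ E e e e  input=e e e e $  — match e
step 4: stack=$ E e e  input=e e e $  — match e
step 5: stack=$ E e  input=e e $  — match e
step 6: stack=$ E  input=e $  — expand E ::= e
step 7: stack=$ e  input=e $  — match e
Accept reached after 7 steps.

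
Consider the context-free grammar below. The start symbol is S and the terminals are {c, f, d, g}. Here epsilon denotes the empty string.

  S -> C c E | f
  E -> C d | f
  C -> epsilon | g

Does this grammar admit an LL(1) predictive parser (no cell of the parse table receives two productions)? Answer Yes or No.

Yes

FIRST(S) = {c, f, g}
FIRST(E) = {d, f, g}
FIRST(C) = {epsilon, g}
FOLLOW(S) = {$}
FOLLOW(E) = {$}
FOLLOW(C) = {c, d}
Each cell of M receives at most one production.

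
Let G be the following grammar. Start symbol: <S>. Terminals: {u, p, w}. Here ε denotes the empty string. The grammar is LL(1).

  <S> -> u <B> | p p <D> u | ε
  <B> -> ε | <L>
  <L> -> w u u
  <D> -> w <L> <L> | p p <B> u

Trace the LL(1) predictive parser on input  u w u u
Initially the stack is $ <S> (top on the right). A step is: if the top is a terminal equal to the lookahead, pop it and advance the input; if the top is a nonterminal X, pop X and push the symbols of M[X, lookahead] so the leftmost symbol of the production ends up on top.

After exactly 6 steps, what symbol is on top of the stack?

u

     Stack    Input      Action
  1  $ <S>    u w u u $  expand <S> -> u <B>
  2  $ <B> u  u w u u $  match u
  3  $ <B>    w u u $    expand <B> -> <L>
  4  $ <L>    w u u $    expand <L> -> w u u
  5  $ u u w  w u u $    match w
  6  $ u u    u u $      match u
Stack after step 6: $ u (top = u).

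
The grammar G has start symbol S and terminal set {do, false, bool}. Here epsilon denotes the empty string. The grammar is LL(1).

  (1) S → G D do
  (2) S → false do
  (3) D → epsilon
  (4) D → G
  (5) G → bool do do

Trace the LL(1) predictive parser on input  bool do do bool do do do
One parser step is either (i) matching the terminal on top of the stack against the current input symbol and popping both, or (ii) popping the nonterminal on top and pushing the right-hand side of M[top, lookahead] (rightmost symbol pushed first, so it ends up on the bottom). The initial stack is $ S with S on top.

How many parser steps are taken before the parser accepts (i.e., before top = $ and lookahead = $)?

step 1: stack=$ S  input=bool do do bool do do do $  — expand S → G D do
step 2: stack=$ do D G  input=bool do do bool do do do $  — expand G → bool do do
step 3: stack=$ do D do do bool  input=bool do do bool do do do $  — match bool
step 4: stack=$ do D do do  input=do do bool do do do $  — match do
step 5: stack=$ do D do  input=do bool do do do $  — match do
step 6: stack=$ do D  input=bool do do do $  — expand D → G
step 7: stack=$ do G  input=bool do do do $  — expand G → bool do do
step 8: stack=$ do do do bool  input=bool do do do $  — match bool
step 9: stack=$ do do do  input=do do do $  — match do
step 10: stack=$ do do  input=do do $  — match do
step 11: stack=$ do  input=do $  — match do
Accept reached after 11 steps.

11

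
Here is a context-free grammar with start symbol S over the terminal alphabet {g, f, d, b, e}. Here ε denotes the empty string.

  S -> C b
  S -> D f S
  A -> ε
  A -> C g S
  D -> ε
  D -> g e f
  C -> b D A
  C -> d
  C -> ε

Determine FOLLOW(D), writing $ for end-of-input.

{b, d, f, g}

FIRST(D) = {ε, g}
FIRST(C) = {ε, b, d}
FIRST(S) = {b, d, f, g}  (via C b, D f S)
FIRST(A) = {ε, b, d, g}  (via C g S)
FOLLOW(S) includes $ since S is the start symbol.
FOLLOW(C): in S->C b, C is followed by b with FIRST {b}; in A->C g S, C is followed by g S with FIRST {g}. Thus FOLLOW(C) = {b, g}.
FOLLOW(A): in C->b D A, the suffix after A is empty, so FOLLOW(A) ⊇ FOLLOW(C) = {b, g}. Thus FOLLOW(A) = {b, g}.
FOLLOW(S): in S->D f S, the suffix after S is empty (adds nothing new); in A->C g S, the suffix after S is empty, so FOLLOW(S) ⊇ FOLLOW(A) = {b, g}. Thus FOLLOW(S) = {$, b, g}.
FOLLOW(D): in S->D f S, D is followed by f S with FIRST {f}; in C->b D A, D is followed by A with FIRST {ε, b, d, g}; in C->b D A, the suffix after D is nullable, so FOLLOW(D) ⊇ FOLLOW(C) = {b, g}. Thus FOLLOW(D) = {b, d, f, g}.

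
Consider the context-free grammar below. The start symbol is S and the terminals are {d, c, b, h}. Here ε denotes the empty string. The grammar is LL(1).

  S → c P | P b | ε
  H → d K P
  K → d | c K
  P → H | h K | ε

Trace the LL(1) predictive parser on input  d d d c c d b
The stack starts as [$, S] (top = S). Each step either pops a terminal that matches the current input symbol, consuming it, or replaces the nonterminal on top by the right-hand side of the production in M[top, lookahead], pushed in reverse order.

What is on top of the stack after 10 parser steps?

c

      Stack      Input            Action
   1  $ S        d d d c c d b $  expand S → P b
   2  $ b P      d d d c c d b $  expand P → H
   3  $ b H      d d d c c d b $  expand H → d K P
   4  $ b P K d  d d d c c d b $  match d
   5  $ b P K    d d c c d b $    expand K → d
   6  $ b P d    d d c c d b $    match d
   7  $ b P      d c c d b $      expand P → H
   8  $ b H      d c c d b $      expand H → d K P
   9  $ b P K d  d c c d b $      match d
  10  $ b P K    c c d b $        expand K → c K
Stack after step 10: $ b P K c (top = c).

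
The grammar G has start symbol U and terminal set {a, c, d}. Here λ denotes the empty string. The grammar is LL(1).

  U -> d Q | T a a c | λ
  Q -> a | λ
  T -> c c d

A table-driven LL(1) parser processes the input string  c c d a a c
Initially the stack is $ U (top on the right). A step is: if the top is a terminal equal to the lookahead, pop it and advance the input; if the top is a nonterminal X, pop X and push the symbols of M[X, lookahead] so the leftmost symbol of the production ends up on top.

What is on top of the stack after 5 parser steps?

a

     Stack          Input          Action
  1  $ U            c c d a a c $  expand U -> T a a c
  2  $ c a a T      c c d a a c $  expand T -> c c d
  3  $ c a a d c c  c c d a a c $  match c
  4  $ c a a d c    c d a a c $    match c
  5  $ c a a d      d a a c $      match d
Stack after step 5: $ c a a (top = a).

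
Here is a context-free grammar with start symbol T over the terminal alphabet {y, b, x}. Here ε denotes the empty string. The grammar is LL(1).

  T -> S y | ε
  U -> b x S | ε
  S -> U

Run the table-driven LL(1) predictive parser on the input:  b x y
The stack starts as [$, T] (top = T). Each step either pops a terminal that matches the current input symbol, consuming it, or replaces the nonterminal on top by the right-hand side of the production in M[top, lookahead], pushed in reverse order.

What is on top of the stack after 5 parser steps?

     Stack      Input    Action
  1  $ T        b x y $  expand T -> S y
  2  $ y S      b x y $  expand S -> U
  3  $ y U      b x y $  expand U -> b x S
  4  $ y S x b  b x y $  match b
  5  $ y S x    x y $    match x
Stack after step 5: $ y S (top = S).

S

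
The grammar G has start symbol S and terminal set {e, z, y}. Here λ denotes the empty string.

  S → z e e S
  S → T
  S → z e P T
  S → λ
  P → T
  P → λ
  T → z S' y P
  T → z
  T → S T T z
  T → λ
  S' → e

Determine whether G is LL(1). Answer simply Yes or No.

FIRST(S) = {λ, z}
FIRST(P) = {λ, z}
FIRST(T) = {λ, z}
FIRST(S') = {e}
FOLLOW(S) = {$, z}
FOLLOW(P) = {$, z}
FOLLOW(T) = {$, z}
FOLLOW(S') = {y}
Cell M[P, $] receives both P → T and P → λ — the grammar is not LL(1).

No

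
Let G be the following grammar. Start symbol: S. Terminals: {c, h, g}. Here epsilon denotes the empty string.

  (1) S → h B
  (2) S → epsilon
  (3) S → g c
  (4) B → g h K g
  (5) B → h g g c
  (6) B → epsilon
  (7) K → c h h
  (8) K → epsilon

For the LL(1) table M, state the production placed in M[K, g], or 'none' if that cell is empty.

K → epsilon

FIRST(S) = {epsilon, g, h}
FIRST(B) = {epsilon, g, h}
FIRST(K) = {epsilon, c}
FOLLOW(S) includes $ since S is the start symbol.
FOLLOW(K): in B→g h K g, K is followed by g with FIRST {g}. Thus FOLLOW(K) = {g}.
For K → c h h: FIRST(c h h) = {c}, so it goes in M[K, t] for t ∈ {c}.
For K → epsilon: FIRST(epsilon) = {epsilon}, so it goes in M[K, t] for t ∈ {}; since epsilon ∈ FIRST, also for every t ∈ FOLLOW(K) = {g}.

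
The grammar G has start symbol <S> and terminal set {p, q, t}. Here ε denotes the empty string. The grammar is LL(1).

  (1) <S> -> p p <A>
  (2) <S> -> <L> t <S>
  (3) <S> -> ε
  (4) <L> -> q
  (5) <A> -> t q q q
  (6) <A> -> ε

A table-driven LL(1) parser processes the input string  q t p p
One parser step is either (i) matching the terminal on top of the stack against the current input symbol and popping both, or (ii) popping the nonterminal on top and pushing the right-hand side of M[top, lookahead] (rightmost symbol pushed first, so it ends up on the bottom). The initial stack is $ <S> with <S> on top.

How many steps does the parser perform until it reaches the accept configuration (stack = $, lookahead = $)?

8

step 1: stack=$ <S>  input=q t p p $  — expand <S> -> <L> t <S>
step 2: stack=$ <S> t <L>  input=q t p p $  — expand <L> -> q
step 3: stack=$ <S> t q  input=q t p p $  — match q
step 4: stack=$ <S> t  input=t p p $  — match t
step 5: stack=$ <S>  input=p p $  — expand <S> -> p p <A>
step 6: stack=$ <A> p p  input=p p $  — match p
step 7: stack=$ <A> p  input=p $  — match p
step 8: stack=$ <A>  input=$  — expand <A> -> ε
Accept reached after 8 steps.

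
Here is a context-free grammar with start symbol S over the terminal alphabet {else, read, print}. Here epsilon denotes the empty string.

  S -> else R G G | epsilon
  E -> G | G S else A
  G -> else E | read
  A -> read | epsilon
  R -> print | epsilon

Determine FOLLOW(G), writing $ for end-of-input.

FIRST(S): from S->else R G G we get {else}; from S->epsilon we get {epsilon}. So FIRST(S) = {epsilon, else}.
FIRST(G): from G->else E we get {else}; from G->read we get {read}. So FIRST(G) = {else, read}.
FIRST(A): from A->read we get {read}; from A->epsilon we get {epsilon}. So FIRST(A) = {epsilon, read}.
FIRST(R): from R->print we get {print}; from R->epsilon we get {epsilon}. So FIRST(R) = {epsilon, print}.
FIRST(E): from E->G we get {else, read}; from E->G S else A we get {else, read}. So FIRST(E) = {else, read}.
FOLLOW(S) includes $ since S is the start symbol.
FOLLOW(S): in E->G S else A, S is followed by else A with FIRST {else}. Thus FOLLOW(S) = {$, else}.
FOLLOW(R): in S->else R G G, R is followed by G G with FIRST {else, read}. Thus FOLLOW(R) = {else, read}.
FOLLOW(E): in G->else E, the suffix after E is empty, so FOLLOW(E) ⊇ FOLLOW(G) = {$, else, read}. Thus FOLLOW(E) = {$, else, read}.
FOLLOW(G): in S->else R G G (occurrence 1), G is followed by G with FIRST {else, read}; in S->else R G G (occurrence 2), the suffix after G is empty, so FOLLOW(G) ⊇ FOLLOW(S) = {$, else}; in E->G, the suffix after G is empty, so FOLLOW(G) ⊇ FOLLOW(E) = {$, else, read}; in E->G S else A, G is followed by S else A with FIRST {else}. Thus FOLLOW(G) = {$, else, read}.
FOLLOW(A): in E->G S else A, the suffix after A is empty, so FOLLOW(A) ⊇ FOLLOW(E) = {$, else, read}. Thus FOLLOW(A) = {$, else, read}.

{$, else, read}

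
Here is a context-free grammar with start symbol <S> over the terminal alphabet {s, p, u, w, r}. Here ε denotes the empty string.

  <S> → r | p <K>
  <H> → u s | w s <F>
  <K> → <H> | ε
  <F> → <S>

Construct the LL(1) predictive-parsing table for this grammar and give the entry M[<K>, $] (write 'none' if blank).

<K> → ε

FIRST(<S>): from <S>→r we get {r}; from <S>→p <K> we get {p}. So FIRST(<S>) = {p, r}.
FIRST(<H>): from <H>→u s we get {u}; from <H>→w s <F> we get {w}. So FIRST(<H>) = {u, w}.
FIRST(<K>): from <K>→<H> we get {u, w}; from <K>→ε we get {ε}. So FIRST(<K>) = {ε, u, w}.
FIRST(<F>): from <F>→<S> we get {p, r}. So FIRST(<F>) = {p, r}.
FOLLOW(<S>) includes $ since <S> is the start symbol.
FOLLOW(<S>): in <F>→<S>, the suffix after <S> is empty, so FOLLOW(<S>) ⊇ FOLLOW(<F>) = {$}. Thus FOLLOW(<S>) = {$}.
FOLLOW(<K>): in <S>→p <K>, the suffix after <K> is empty, so FOLLOW(<K>) ⊇ FOLLOW(<S>) = {$}. Thus FOLLOW(<K>) = {$}.
For <K> → <H>: FIRST(<H>) = {u, w}, so it goes in M[<K>, t] for t ∈ {u, w}.
For <K> → ε: FIRST(ε) = {ε}, so it goes in M[<K>, t] for t ∈ {}; since ε ∈ FIRST, also for every t ∈ FOLLOW(<K>) = {$}.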